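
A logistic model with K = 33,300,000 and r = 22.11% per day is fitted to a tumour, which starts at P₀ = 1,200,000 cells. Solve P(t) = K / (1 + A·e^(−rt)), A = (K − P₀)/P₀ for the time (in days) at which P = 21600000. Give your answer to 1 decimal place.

A = (33300000 − 1200000)/1200000 = 26.75
21600000 = 33300000/(1 + 26.75·e^(−0.2211t)) → 1 + 26.75·e^(−0.2211t) = 1.54167
e^(−0.2211t) = 0.020249 → t = ln(49.38462)/0.2211 = 3.89964/0.2211

t ≈ 17.6 days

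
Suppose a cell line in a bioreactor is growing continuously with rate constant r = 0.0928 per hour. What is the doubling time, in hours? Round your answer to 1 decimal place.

doubling time = ln(2) / |r| = 0.69315 / 0.0928

doubling time ≈ 7.5 hours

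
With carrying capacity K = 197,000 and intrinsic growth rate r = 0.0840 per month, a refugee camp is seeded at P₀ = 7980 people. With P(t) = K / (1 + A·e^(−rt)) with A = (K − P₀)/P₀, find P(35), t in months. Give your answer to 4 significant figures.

≈ 87,470 people

A = (197000 − 7980)/7980 = 23.68672
P(35) = 197000 / (1 + 23.68672·e^(−0.084·35)) = 197000 / (1 + 23.68672·0.052866)
= 197000 / 2.25222 ≈ 87469.43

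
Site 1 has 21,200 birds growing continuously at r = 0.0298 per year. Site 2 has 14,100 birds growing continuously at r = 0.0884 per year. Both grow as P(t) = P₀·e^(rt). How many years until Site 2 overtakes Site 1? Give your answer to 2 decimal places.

21200·e^(0.0298t) = 14100·e^(0.0884t)
21200/14100 = e^((0.0884 − 0.0298)t) → ln(1.50355) = 0.0586·t
t = 0.40783 / 0.0586

t ≈ 6.96 years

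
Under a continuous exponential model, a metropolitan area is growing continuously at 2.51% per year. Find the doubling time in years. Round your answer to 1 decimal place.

doubling time = ln(2) / |r| = 0.69315 / 0.0251

doubling time ≈ 27.6 years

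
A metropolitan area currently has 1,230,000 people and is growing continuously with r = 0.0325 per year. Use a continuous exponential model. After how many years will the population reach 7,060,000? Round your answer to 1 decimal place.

t ≈ 53.8 years

7060000 = 1230000 · e^(0.0325·t)
t = ln(7060000/1230000) / 0.0325 = ln(5.73984) / 0.0325 = 1.74743 / 0.0325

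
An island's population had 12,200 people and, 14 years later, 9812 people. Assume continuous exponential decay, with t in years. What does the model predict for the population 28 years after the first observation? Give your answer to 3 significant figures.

≈ 7,890 people

r = ln(9812/12200) / 14 ≈ -0.015559 per year
P(28) = 12200 · e^(-0.015559·28) = 12200 · 0.64684 ≈ 7891.42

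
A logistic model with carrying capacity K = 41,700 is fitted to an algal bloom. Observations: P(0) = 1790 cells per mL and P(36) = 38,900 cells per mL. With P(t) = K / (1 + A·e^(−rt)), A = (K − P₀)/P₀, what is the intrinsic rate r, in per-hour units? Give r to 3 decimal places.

A = (41700 − 1790)/1790 = 22.29609
38900 = 41700/(1 + 22.29609·e^(−r·36)) → e^(−36r) = (1.07198 − 1)/22.29609 = 0.003228
r = −ln(0.003228)/36 = 5.73579/36

r ≈ 0.159 per hour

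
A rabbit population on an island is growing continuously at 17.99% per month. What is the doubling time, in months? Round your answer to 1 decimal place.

doubling time ≈ 3.9 months

doubling time = ln(2) / |r| = 0.69315 / 0.1799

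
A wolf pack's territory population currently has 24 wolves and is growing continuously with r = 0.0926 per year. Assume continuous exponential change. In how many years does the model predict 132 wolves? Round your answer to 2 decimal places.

132 = 24 · e^(0.0926·t)
t = ln(132/24) / 0.0926 = ln(5.5) / 0.0926 = 1.70475 / 0.0926

t ≈ 18.41 years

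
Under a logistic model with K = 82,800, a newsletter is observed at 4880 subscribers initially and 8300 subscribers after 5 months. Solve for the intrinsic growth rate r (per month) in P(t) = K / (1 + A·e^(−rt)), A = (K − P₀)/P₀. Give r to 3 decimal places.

A = (82800 − 4880)/4880 = 15.96721
8300 = 82800/(1 + 15.96721·e^(−r·5)) → e^(−5r) = (9.9759 − 1)/15.96721 = 0.562146
r = −ln(0.562146)/5 = 0.57599/5

r ≈ 0.115 per month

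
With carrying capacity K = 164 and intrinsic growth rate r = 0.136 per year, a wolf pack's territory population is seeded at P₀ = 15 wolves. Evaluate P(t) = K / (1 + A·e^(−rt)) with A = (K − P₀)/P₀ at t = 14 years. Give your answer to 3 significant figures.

≈ 66.1 wolves

A = (164 − 15)/15 = 9.93333
P(14) = 164 / (1 + 9.93333·e^(−0.136·14)) = 164 / (1 + 9.93333·0.148972)
= 164 / 2.47978 ≈ 66.13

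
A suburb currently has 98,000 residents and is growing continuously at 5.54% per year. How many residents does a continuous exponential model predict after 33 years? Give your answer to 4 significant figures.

P(33) = 98000 · e^(0.0554·33) = 98000 · e^(1.8282)
= 98000 · 6.22268 ≈ 609822.22

≈ 609,800 residents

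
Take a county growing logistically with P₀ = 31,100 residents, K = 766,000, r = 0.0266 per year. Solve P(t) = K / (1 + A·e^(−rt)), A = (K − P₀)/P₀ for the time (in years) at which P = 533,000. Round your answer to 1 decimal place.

A = (766000 − 31100)/31100 = 23.63023
533000 = 766000/(1 + 23.63023·e^(−0.0266t)) → 1 + 23.63023·e^(−0.0266t) = 1.43715
e^(−0.0266t) = 0.0185 → t = ln(54.05541)/0.0266 = 3.99001/0.0266

t ≈ 150.0 years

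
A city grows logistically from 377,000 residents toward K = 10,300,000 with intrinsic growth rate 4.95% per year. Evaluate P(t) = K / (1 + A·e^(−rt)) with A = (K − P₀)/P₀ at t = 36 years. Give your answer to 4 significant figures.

A = (10300000 − 377000)/377000 = 26.32095
P(36) = 10300000 / (1 + 26.32095·e^(−0.0495·36)) = 10300000 / (1 + 26.32095·0.168301)
= 10300000 / 5.42985 ≈ 1896922.17

≈ 1,897,000 residents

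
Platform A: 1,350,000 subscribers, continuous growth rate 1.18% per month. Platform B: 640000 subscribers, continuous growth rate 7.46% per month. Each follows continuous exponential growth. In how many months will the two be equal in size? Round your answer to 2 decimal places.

t ≈ 11.89 months

1350000·e^(0.0118t) = 640000·e^(0.0746t)
1350000/640000 = e^((0.0746 − 0.0118)t) → ln(2.10938) = 0.0628·t
t = 0.74639 / 0.0628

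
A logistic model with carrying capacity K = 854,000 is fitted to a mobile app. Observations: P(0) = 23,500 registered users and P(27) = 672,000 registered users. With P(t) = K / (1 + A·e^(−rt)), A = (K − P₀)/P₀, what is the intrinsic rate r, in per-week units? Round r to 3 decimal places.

r ≈ 0.180 per week

A = (854000 − 23500)/23500 = 35.34043
672000 = 854000/(1 + 35.34043·e^(−r·27)) → e^(−27r) = (1.27083 − 1)/35.34043 = 0.007664
r = −ln(0.007664)/27 = 4.87128/27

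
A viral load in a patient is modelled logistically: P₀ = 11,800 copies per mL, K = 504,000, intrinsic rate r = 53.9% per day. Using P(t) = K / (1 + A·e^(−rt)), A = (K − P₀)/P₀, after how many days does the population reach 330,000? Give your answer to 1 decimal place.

t ≈ 8.1 days

A = (504000 − 11800)/11800 = 41.71186
330000 = 504000/(1 + 41.71186·e^(−0.539t)) → 1 + 41.71186·e^(−0.539t) = 1.52727
e^(−0.539t) = 0.012641 → t = ln(79.10871)/0.539 = 4.37082/0.539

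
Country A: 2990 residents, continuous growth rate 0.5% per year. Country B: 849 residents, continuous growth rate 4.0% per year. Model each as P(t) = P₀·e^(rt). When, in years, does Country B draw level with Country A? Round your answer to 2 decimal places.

2990·e^(0.005t) = 849·e^(0.04t)
2990/849 = e^((0.04 − 0.005)t) → ln(3.52179) = 0.035·t
t = 1.25897 / 0.035

t ≈ 35.97 years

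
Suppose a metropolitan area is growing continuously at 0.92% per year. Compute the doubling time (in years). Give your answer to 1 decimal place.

doubling time = ln(2) / |r| = 0.69315 / 0.0092

doubling time ≈ 75.3 years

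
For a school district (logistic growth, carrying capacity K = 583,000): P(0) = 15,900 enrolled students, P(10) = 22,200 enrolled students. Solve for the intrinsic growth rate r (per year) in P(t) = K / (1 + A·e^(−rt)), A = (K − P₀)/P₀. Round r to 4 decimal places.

A = (583000 − 15900)/15900 = 35.66667
22200 = 583000/(1 + 35.66667·e^(−r·10)) → e^(−10r) = (26.26126 − 1)/35.66667 = 0.70826
r = −ln(0.70826)/10 = 0.34494/10

r ≈ 0.0345 per year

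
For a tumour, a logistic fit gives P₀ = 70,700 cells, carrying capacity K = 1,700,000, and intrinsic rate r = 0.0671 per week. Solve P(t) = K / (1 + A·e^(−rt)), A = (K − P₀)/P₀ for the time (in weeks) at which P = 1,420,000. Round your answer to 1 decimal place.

t ≈ 71.0 weeks

A = (1700000 − 70700)/70700 = 23.04526
1420000 = 1700000/(1 + 23.04526·e^(−0.0671t)) → 1 + 23.04526·e^(−0.0671t) = 1.19718
e^(−0.0671t) = 0.008556 → t = ln(116.8724)/0.0671 = 4.76108/0.0671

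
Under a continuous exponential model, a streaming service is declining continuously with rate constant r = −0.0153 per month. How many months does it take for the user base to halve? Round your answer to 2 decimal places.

half-life = ln(2) / |r| = 0.69315 / 0.0153

half-life ≈ 45.30 months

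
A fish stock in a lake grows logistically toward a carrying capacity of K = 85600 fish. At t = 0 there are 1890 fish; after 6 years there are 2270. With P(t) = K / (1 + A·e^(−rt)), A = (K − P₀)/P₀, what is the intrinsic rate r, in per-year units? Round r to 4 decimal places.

A = (85600 − 1890)/1890 = 44.29101
2270 = 85600/(1 + 44.29101·e^(−r·6)) → e^(−6r) = (37.70925 − 1)/44.29101 = 0.82882
r = −ln(0.82882)/6 = 0.18775/6

r ≈ 0.0313 per year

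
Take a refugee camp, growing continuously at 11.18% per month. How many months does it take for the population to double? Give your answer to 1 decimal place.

doubling time ≈ 6.2 months

doubling time = ln(2) / |r| = 0.69315 / 0.1118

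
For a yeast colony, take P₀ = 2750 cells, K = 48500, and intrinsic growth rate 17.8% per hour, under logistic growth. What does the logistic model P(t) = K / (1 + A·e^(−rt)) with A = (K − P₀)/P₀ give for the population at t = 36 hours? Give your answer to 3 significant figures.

A = (48500 − 2750)/2750 = 16.63636
P(36) = 48500 / (1 + 16.63636·e^(−0.178·36)) = 48500 / (1 + 16.63636·0.001648)
= 48500 / 1.02742 ≈ 47205.53

≈ 47,200 cells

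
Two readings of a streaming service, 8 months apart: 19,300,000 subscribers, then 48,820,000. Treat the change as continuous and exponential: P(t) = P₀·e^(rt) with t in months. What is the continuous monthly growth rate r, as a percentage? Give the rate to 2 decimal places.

48820000 = 19300000 · e^(r·8)
e^(8r) = 48820000/19300000 = 2.52953
r = ln(2.52953) / 8 = 0.92803 / 8

r ≈ 11.60% per month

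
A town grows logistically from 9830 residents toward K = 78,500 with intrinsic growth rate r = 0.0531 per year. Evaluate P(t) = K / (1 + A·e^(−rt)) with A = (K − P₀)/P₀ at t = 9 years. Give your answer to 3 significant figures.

≈ 14,700 residents

A = (78500 − 9830)/9830 = 6.98576
P(9) = 78500 / (1 + 6.98576·e^(−0.0531·9)) = 78500 / (1 + 6.98576·0.620084)
= 78500 / 5.33176 ≈ 14723.1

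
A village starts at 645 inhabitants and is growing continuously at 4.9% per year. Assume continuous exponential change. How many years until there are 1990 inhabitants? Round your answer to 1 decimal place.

t ≈ 23.0 years

1990 = 645 · e^(0.049·t)
t = ln(1990/645) / 0.049 = ln(3.08527) / 0.049 = 1.12664 / 0.049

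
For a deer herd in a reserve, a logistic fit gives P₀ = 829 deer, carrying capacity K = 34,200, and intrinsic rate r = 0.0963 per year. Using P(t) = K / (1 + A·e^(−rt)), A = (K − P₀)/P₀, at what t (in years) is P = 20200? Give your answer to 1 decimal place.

A = (34200 − 829)/829 = 40.25452
20200 = 34200/(1 + 40.25452·e^(−0.0963t)) → 1 + 40.25452·e^(−0.0963t) = 1.69307
e^(−0.0963t) = 0.017217 → t = ln(58.08153)/0.0963 = 4.06185/0.0963

t ≈ 42.2 years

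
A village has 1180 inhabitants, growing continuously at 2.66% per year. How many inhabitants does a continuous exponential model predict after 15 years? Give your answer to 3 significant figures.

P(15) = 1180 · e^(0.0266·15) = 1180 · e^(0.399)
= 1180 · 1.49033 ≈ 1758.59

≈ 1,760 inhabitants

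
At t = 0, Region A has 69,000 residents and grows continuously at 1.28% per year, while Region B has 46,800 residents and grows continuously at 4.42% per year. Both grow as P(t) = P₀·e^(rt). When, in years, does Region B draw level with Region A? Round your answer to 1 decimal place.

t ≈ 12.4 years

69000·e^(0.0128t) = 46800·e^(0.0442t)
69000/46800 = e^((0.0442 − 0.0128)t) → ln(1.47436) = 0.0314·t
t = 0.38822 / 0.0314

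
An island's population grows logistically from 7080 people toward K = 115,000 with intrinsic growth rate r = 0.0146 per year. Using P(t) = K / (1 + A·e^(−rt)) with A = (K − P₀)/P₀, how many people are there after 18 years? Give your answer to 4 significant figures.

≈ 9,041 people

A = (115000 − 7080)/7080 = 15.24294
P(18) = 115000 / (1 + 15.24294·e^(−0.0146·18)) = 115000 / (1 + 15.24294·0.768896)
= 115000 / 12.72023 ≈ 9040.72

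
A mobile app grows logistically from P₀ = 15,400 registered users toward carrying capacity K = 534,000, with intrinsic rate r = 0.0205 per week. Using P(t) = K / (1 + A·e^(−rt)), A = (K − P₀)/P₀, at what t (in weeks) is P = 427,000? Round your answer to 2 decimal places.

A = (534000 − 15400)/15400 = 33.67532
427000 = 534000/(1 + 33.67532·e^(−0.0205t)) → 1 + 33.67532·e^(−0.0205t) = 1.25059
e^(−0.0205t) = 0.007441 → t = ln(134.38658)/0.0205 = 4.90072/0.0205

t ≈ 239.06 weeks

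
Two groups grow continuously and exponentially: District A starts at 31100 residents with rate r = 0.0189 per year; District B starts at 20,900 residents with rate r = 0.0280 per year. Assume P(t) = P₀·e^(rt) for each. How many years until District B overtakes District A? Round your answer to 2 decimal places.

31100·e^(0.0189t) = 20900·e^(0.028t)
31100/20900 = e^((0.028 − 0.0189)t) → ln(1.48804) = 0.0091·t
t = 0.39746 / 0.0091

t ≈ 43.68 years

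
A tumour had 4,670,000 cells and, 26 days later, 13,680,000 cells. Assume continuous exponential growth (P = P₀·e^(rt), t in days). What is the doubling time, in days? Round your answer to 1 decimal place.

doubling time ≈ 16.8 days

r = ln(13680000/4670000) / 26 = ln(2.92934) / 26 ≈ 0.041338 per day
doubling time = ln 2 / |r| = 0.69315 / 0.041338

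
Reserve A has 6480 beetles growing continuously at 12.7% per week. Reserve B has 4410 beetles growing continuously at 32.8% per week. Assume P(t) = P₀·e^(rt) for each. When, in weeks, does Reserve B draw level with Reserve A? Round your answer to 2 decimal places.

6480·e^(0.127t) = 4410·e^(0.328t)
6480/4410 = e^((0.328 − 0.127)t) → ln(1.46939) = 0.201·t
t = 0.38485 / 0.201

t ≈ 1.91 weeks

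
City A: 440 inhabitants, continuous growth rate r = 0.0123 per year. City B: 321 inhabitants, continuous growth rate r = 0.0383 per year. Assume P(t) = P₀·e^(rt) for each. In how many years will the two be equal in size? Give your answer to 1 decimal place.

t ≈ 12.1 years

440·e^(0.0123t) = 321·e^(0.0383t)
440/321 = e^((0.0383 − 0.0123)t) → ln(1.37072) = 0.026·t
t = 0.31533 / 0.026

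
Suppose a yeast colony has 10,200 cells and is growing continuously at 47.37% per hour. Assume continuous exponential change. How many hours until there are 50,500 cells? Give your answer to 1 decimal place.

t ≈ 3.4 hours

50500 = 10200 · e^(0.4737·t)
t = ln(50500/10200) / 0.4737 = ln(4.95098) / 0.4737 = 1.59959 / 0.4737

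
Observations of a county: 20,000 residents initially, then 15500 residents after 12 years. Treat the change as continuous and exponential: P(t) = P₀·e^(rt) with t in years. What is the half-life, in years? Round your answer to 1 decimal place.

half-life ≈ 32.6 years

r = ln(15500/20000) / 12 = ln(0.775) / 12 ≈ -0.021241 per year
half-life = ln 2 / |r| = 0.69315 / 0.021241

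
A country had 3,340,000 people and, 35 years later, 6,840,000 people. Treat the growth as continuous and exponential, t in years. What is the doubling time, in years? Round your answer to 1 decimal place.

doubling time ≈ 33.8 years

r = ln(6840000/3340000) / 35 = ln(2.0479) / 35 ≈ 0.02048 per year
doubling time = ln 2 / |r| = 0.69315 / 0.02048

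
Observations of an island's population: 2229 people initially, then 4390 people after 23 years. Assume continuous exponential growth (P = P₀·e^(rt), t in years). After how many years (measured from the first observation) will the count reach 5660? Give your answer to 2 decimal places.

r = ln(4390/2229) / 23 ≈ 0.029469 per year
t = ln(5660/2229) / r = 0.93187 / 0.029469 ≈ 31.623

t ≈ 31.62 years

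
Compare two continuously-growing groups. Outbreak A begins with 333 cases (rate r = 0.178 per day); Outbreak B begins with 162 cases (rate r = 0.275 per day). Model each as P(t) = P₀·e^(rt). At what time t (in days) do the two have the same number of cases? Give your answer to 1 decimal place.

t ≈ 7.4 days

333·e^(0.178t) = 162·e^(0.275t)
333/162 = e^((0.275 − 0.178)t) → ln(2.05556) = 0.097·t
t = 0.72055 / 0.097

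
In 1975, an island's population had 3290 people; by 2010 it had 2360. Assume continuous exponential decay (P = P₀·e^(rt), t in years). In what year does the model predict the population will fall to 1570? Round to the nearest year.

year 2053

r = ln(2360/3290) / 35 = -0.33223/35 ≈ -0.009492 per year
t = ln(1570/3290) / r = -0.73981/-0.009492 ≈ 77.94 years after 1975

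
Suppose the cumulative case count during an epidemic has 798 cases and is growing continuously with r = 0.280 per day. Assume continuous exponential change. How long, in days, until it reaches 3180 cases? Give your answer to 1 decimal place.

t ≈ 4.9 days

3180 = 798 · e^(0.28·t)
t = ln(3180/798) / 0.28 = ln(3.98496) / 0.28 = 1.38253 / 0.28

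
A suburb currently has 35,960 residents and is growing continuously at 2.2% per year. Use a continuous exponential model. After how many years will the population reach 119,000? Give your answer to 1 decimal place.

t ≈ 54.4 years

119000 = 35960 · e^(0.022·t)
t = ln(119000/35960) / 0.022 = ln(3.30923) / 0.022 = 1.19672 / 0.022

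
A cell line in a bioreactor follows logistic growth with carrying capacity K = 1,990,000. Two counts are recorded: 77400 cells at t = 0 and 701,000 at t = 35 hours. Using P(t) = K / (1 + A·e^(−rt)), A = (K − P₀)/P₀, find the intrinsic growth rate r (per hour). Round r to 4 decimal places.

r ≈ 0.0742 per hour

A = (1990000 − 77400)/77400 = 24.71059
701000 = 1990000/(1 + 24.71059·e^(−r·35)) → e^(−35r) = (2.8388 − 1)/24.71059 = 0.074413
r = −ln(0.074413)/35 = 2.59812/35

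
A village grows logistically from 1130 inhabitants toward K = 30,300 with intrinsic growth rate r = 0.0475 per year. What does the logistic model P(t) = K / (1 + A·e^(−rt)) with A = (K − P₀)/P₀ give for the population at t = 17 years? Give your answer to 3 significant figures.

≈ 2,420 inhabitants

A = (30300 − 1130)/1130 = 25.81416
P(17) = 30300 / (1 + 25.81416·e^(−0.0475·17)) = 30300 / (1 + 25.81416·0.445972)
= 30300 / 12.51238 ≈ 2421.6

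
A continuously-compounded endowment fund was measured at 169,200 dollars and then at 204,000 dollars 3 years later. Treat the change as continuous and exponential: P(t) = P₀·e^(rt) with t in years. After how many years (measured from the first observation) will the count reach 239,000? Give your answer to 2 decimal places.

r = ln(204000/169200) / 3 ≈ 0.062346 per year
t = ln(239000/169200) / r = 0.34538 / 0.062346 ≈ 5.54

t ≈ 5.54 years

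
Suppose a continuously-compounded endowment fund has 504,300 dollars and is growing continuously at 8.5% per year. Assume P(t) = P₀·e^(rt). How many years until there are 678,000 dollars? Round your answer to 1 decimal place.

t ≈ 3.5 years

678000 = 504300 · e^(0.085·t)
t = ln(678000/504300) / 0.085 = ln(1.34444) / 0.085 = 0.29598 / 0.085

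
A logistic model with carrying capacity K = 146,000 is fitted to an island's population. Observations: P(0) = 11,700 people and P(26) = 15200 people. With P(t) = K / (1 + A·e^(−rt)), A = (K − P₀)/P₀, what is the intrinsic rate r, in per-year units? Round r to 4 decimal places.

A = (146000 − 11700)/11700 = 11.47863
15200 = 146000/(1 + 11.47863·e^(−r·26)) → e^(−26r) = (9.60526 − 1)/11.47863 = 0.749677
r = −ln(0.749677)/26 = 0.28811/26

r ≈ 0.0111 per year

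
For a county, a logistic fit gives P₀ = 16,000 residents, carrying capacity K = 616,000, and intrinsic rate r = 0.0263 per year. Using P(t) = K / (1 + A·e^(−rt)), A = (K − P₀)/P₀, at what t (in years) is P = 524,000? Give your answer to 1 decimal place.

t ≈ 204.0 years

A = (616000 − 16000)/16000 = 37.5
524000 = 616000/(1 + 37.5·e^(−0.0263t)) → 1 + 37.5·e^(−0.0263t) = 1.17557
e^(−0.0263t) = 0.004682 → t = ln(213.58696)/0.0263 = 5.36404/0.0263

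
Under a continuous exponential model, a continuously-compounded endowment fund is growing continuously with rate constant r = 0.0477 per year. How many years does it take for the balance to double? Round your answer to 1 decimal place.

doubling time = ln(2) / |r| = 0.69315 / 0.0477

doubling time ≈ 14.5 years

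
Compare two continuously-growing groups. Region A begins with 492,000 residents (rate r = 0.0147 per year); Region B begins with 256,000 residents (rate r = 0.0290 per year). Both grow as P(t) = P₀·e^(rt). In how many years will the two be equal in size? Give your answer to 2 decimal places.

t ≈ 45.69 years

492000·e^(0.0147t) = 256000·e^(0.029t)
492000/256000 = e^((0.029 − 0.0147)t) → ln(1.92188) = 0.0143·t
t = 0.6533 / 0.0143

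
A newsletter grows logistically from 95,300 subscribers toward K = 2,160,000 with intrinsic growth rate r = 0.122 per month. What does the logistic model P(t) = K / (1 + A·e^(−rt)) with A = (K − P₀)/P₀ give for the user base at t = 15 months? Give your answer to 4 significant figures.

A = (2160000 − 95300)/95300 = 21.66527
P(15) = 2160000 / (1 + 21.66527·e^(−0.122·15)) = 2160000 / (1 + 21.66527·0.160414)
= 2160000 / 4.4754 ≈ 482638.11

≈ 482,600 subscribers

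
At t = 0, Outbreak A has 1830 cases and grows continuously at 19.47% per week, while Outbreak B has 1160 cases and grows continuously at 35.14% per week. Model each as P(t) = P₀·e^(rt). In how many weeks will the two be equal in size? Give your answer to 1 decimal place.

t ≈ 2.9 weeks

1830·e^(0.1947t) = 1160·e^(0.3514t)
1830/1160 = e^((0.3514 − 0.1947)t) → ln(1.57759) = 0.1567·t
t = 0.4559 / 0.1567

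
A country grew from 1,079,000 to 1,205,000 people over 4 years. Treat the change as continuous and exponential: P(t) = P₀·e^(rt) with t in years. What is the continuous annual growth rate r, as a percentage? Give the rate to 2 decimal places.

r ≈ 2.76% per year

1205000 = 1079000 · e^(r·4)
e^(4r) = 1205000/1079000 = 1.11677
r = ln(1.11677) / 4 = 0.11044 / 4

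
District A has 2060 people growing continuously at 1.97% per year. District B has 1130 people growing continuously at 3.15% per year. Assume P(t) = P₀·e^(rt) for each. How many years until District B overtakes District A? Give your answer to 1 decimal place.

2060·e^(0.0197t) = 1130·e^(0.0315t)
2060/1130 = e^((0.0315 − 0.0197)t) → ln(1.82301) = 0.0118·t
t = 0.60049 / 0.0118

t ≈ 50.9 years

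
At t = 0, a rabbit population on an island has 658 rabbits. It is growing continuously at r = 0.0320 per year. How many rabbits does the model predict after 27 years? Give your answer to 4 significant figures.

P(27) = 658 · e^(0.032·27) = 658 · e^(0.864)
= 658 · 2.37263 ≈ 1561.19

≈ 1,561 rabbits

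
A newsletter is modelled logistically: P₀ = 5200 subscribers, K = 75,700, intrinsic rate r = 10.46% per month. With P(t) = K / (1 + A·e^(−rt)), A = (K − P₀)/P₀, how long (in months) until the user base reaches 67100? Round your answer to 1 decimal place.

A = (75700 − 5200)/5200 = 13.55769
67100 = 75700/(1 + 13.55769·e^(−0.1046t)) → 1 + 13.55769·e^(−0.1046t) = 1.12817
e^(−0.1046t) = 0.009453 → t = ln(105.78153)/0.1046 = 4.66138/0.1046

t ≈ 44.6 months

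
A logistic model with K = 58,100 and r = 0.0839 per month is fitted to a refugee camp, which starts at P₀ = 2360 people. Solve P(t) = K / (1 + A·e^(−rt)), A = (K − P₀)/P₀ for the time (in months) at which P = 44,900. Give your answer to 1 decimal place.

A = (58100 − 2360)/2360 = 23.61864
44900 = 58100/(1 + 23.61864·e^(−0.0839t)) → 1 + 23.61864·e^(−0.0839t) = 1.29399
e^(−0.0839t) = 0.012447 → t = ln(80.33918)/0.0839 = 4.38626/0.0839

t ≈ 52.3 months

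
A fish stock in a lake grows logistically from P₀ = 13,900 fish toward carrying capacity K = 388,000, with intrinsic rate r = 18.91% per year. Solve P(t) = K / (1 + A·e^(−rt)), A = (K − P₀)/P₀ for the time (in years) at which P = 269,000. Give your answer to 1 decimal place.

A = (388000 − 13900)/13900 = 26.91367
269000 = 388000/(1 + 26.91367·e^(−0.1891t)) → 1 + 26.91367·e^(−0.1891t) = 1.44238
e^(−0.1891t) = 0.016437 → t = ln(60.83846)/0.1891 = 4.10822/0.1891

t ≈ 21.7 years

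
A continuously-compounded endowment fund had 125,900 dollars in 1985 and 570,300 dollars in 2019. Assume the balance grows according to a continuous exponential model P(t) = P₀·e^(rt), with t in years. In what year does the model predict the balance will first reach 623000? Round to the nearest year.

year 2021

r = ln(570300/125900) / 34 = 1.51067/34 ≈ 0.044432 per year
t = ln(623000/125900) / r = 1.59906/0.044432 ≈ 35.99 years after 1985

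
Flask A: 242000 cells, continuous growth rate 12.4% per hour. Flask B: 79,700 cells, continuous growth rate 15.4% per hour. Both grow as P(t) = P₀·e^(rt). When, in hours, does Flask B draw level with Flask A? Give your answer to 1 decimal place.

t ≈ 37.0 hours

242000·e^(0.124t) = 79700·e^(0.154t)
242000/79700 = e^((0.154 − 0.124)t) → ln(3.03639) = 0.03·t
t = 1.11067 / 0.03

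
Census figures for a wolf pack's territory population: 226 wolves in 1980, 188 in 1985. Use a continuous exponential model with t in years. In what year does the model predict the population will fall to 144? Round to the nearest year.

r = ln(188/226) / 5 = -0.18409/5 ≈ -0.036819 per year
t = ln(144/226) / r = -0.45072/-0.036819 ≈ 12.24 years after 1980

year 1992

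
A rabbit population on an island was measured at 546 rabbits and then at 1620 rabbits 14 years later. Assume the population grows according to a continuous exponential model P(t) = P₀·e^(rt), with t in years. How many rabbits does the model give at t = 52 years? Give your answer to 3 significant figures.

≈ 31,000 rabbits

r = ln(1620/546) / 14 ≈ 0.077683 per year
P(52) = 546 · e^(0.077683·52) = 546 · 56.79894 ≈ 31012.22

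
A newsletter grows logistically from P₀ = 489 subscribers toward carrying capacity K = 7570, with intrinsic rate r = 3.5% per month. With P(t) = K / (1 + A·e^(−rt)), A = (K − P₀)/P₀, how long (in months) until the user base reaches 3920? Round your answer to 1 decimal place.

A = (7570 − 489)/489 = 14.48057
3920 = 7570/(1 + 14.48057·e^(−0.035t)) → 1 + 14.48057·e^(−0.035t) = 1.93112
e^(−0.035t) = 0.064301 → t = ln(15.55174)/0.035 = 2.74417/0.035

t ≈ 78.4 months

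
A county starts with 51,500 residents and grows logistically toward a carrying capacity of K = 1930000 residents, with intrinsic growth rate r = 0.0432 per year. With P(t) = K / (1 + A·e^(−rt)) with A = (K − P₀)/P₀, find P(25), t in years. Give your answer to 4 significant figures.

≈ 144,200 residents

A = (1930000 − 51500)/51500 = 36.47573
P(25) = 1930000 / (1 + 36.47573·e^(−0.0432·25)) = 1930000 / (1 + 36.47573·0.339596)
= 1930000 / 13.38699 ≈ 144169.78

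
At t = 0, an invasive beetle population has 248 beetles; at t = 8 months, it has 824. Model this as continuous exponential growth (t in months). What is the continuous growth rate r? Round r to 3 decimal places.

r ≈ 0.150 per month

824 = 248 · e^(r·8)
e^(8r) = 824/248 = 3.32258
r = ln(3.32258) / 8 = 1.20074 / 8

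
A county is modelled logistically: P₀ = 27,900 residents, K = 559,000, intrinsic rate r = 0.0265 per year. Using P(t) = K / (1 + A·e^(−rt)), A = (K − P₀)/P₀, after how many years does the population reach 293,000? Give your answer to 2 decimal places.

t ≈ 114.83 years

A = (559000 − 27900)/27900 = 19.03584
293000 = 559000/(1 + 19.03584·e^(−0.0265t)) → 1 + 19.03584·e^(−0.0265t) = 1.90785
e^(−0.0265t) = 0.047692 → t = ln(20.96805)/0.0265 = 3.043/0.0265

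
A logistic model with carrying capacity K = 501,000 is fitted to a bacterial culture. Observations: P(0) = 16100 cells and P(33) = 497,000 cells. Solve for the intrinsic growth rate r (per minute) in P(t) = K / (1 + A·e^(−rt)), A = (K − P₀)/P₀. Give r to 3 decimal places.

r ≈ 0.249 per minute

A = (501000 − 16100)/16100 = 30.11801
497000 = 501000/(1 + 30.11801·e^(−r·33)) → e^(−33r) = (1.00805 − 1)/30.11801 = 0.000267
r = −ln(0.000267)/33 = 8.22742/33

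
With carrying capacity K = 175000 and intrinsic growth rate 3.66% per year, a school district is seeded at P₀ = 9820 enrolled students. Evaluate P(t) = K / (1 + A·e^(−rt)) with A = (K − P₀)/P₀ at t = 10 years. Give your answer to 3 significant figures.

≈ 13,800 enrolled students

A = (175000 − 9820)/9820 = 16.82077
P(10) = 175000 / (1 + 16.82077·e^(−0.0366·10)) = 175000 / (1 + 16.82077·0.693503)
= 175000 / 12.66525 ≈ 13817.33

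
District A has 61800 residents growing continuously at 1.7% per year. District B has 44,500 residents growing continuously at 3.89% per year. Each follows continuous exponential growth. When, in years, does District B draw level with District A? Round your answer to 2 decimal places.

t ≈ 15.00 years

61800·e^(0.017t) = 44500·e^(0.0389t)
61800/44500 = e^((0.0389 − 0.017)t) → ln(1.38876) = 0.0219·t
t = 0.32841 / 0.0219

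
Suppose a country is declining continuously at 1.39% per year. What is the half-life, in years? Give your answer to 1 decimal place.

half-life = ln(2) / |r| = 0.69315 / 0.0139

half-life ≈ 49.9 years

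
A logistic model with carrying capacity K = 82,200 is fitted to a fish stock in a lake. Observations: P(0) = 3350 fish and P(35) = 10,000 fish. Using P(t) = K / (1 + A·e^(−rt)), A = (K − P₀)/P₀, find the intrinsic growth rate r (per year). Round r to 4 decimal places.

A = (82200 − 3350)/3350 = 23.53731
10000 = 82200/(1 + 23.53731·e^(−r·35)) → e^(−35r) = (8.22 − 1)/23.53731 = 0.306747
r = −ln(0.306747)/35 = 1.18173/35

r ≈ 0.0338 per year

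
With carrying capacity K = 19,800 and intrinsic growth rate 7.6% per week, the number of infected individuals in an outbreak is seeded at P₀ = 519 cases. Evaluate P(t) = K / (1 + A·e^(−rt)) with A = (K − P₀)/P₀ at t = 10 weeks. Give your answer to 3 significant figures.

A = (19800 − 519)/519 = 37.15029
P(10) = 19800 / (1 + 37.15029·e^(−0.076·10)) = 19800 / (1 + 37.15029·0.467666)
= 19800 / 18.37394 ≈ 1077.61

≈ 1,080 cases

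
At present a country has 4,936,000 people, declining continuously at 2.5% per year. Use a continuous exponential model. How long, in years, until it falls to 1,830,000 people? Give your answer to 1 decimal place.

t ≈ 39.7 years

1830000 = 4936000 · e^(-0.025·t)
t = ln(1830000/4936000) / -0.025 = ln(0.37075) / -0.025 = -0.99224 / -0.025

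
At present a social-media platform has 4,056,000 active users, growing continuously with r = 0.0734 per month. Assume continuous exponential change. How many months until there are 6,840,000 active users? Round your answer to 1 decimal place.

6840000 = 4056000 · e^(0.0734·t)
t = ln(6840000/4056000) / 0.0734 = ln(1.68639) / 0.0734 = 0.52259 / 0.0734

t ≈ 7.1 months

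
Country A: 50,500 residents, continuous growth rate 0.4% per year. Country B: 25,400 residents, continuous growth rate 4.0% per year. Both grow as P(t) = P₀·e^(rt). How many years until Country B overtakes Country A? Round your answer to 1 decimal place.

t ≈ 19.1 years

50500·e^(0.004t) = 25400·e^(0.04t)
50500/25400 = e^((0.04 − 0.004)t) → ln(1.98819) = 0.036·t
t = 0.68722 / 0.036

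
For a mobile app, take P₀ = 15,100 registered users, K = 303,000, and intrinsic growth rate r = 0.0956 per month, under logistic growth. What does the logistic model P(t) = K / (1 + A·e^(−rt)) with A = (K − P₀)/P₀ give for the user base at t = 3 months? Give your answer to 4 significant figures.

≈ 19,790 registered users

A = (303000 − 15100)/15100 = 19.06623
P(3) = 303000 / (1 + 19.06623·e^(−0.0956·3)) = 303000 / (1 + 19.06623·0.750662)
= 303000 / 15.31229 ≈ 19788.03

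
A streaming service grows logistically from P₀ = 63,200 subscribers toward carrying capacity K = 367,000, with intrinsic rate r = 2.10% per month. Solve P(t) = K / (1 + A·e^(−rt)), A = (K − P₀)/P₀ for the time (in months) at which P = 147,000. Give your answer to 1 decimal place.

A = (367000 − 63200)/63200 = 4.80696
147000 = 367000/(1 + 4.80696·e^(−0.021t)) → 1 + 4.80696·e^(−0.021t) = 2.4966
e^(−0.021t) = 0.31134 → t = ln(3.21192)/0.021 = 1.16687/0.021

t ≈ 55.6 months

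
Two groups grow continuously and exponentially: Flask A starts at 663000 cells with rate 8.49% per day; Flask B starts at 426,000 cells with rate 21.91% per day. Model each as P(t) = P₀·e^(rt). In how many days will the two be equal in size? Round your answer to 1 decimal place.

t ≈ 3.3 days

663000·e^(0.0849t) = 426000·e^(0.2191t)
663000/426000 = e^((0.2191 − 0.0849)t) → ln(1.55634) = 0.1342·t
t = 0.44234 / 0.1342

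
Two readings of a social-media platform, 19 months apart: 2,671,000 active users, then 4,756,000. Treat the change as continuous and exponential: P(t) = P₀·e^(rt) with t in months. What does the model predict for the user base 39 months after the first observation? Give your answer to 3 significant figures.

r = ln(4756000/2671000) / 19 ≈ 0.030366 per month
P(39) = 2671000 · e^(0.030366·39) = 2671000 · 3.26831 ≈ 8729665.26

≈ 8,730,000 active users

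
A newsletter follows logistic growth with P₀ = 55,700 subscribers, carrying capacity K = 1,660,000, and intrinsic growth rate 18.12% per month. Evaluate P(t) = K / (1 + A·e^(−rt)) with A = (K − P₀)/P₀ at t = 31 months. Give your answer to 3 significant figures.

≈ 1,500,000 subscribers

A = (1660000 − 55700)/55700 = 28.80251
P(31) = 1660000 / (1 + 28.80251·e^(−0.1812·31)) = 1660000 / (1 + 28.80251·0.003635)
= 1660000 / 1.10469 ≈ 1502681.97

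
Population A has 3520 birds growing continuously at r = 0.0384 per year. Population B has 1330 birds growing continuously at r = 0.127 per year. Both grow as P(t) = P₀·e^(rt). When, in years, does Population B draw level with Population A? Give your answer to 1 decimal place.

3520·e^(0.0384t) = 1330·e^(0.127t)
3520/1330 = e^((0.127 − 0.0384)t) → ln(2.64662) = 0.0886·t
t = 0.97328 / 0.0886

t ≈ 11.0 years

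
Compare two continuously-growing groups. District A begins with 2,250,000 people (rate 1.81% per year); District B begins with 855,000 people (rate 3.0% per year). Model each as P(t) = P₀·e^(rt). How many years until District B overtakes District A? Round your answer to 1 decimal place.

2250000·e^(0.0181t) = 855000·e^(0.03t)
2250000/855000 = e^((0.03 − 0.0181)t) → ln(2.63158) = 0.0119·t
t = 0.96758 / 0.0119

t ≈ 81.3 years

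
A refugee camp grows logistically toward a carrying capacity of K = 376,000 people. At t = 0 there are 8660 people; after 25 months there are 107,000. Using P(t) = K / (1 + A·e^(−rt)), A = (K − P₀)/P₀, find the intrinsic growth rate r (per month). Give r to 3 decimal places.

A = (376000 − 8660)/8660 = 42.41801
107000 = 376000/(1 + 42.41801·e^(−r·25)) → e^(−25r) = (3.51402 − 1)/42.41801 = 0.059268
r = −ln(0.059268)/25 = 2.82569/25

r ≈ 0.113 per month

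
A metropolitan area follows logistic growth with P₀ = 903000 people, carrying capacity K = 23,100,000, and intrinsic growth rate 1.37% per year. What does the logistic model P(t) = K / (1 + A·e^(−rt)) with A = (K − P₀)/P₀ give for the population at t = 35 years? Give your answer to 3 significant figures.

≈ 1,420,000 people

A = (23100000 − 903000)/903000 = 24.5814
P(35) = 23100000 / (1 + 24.5814·e^(−0.0137·35)) = 23100000 / (1 + 24.5814·0.619093)
= 23100000 / 16.21817 ≈ 1424328.71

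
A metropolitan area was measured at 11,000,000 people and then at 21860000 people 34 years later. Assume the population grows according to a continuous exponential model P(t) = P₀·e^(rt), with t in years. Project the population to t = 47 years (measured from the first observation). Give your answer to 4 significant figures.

≈ 28,420,000 people

r = ln(21860000/11000000) / 34 ≈ 0.020199 per year
P(47) = 11000000 · e^(0.020199·47) = 11000000 · 2.58403 ≈ 28424300.08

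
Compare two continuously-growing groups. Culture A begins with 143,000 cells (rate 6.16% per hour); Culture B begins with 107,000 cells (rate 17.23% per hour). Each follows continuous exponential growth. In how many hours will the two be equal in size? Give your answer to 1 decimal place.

t ≈ 2.6 hours

143000·e^(0.0616t) = 107000·e^(0.1723t)
143000/107000 = e^((0.1723 − 0.0616)t) → ln(1.33645) = 0.1107·t
t = 0.29002 / 0.1107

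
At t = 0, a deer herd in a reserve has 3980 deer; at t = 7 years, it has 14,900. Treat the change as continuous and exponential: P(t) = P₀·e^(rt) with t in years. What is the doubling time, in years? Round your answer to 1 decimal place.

doubling time ≈ 3.7 years

r = ln(14900/3980) / 7 = ln(3.74372) / 7 ≈ 0.188583 per year
doubling time = ln 2 / |r| = 0.69315 / 0.188583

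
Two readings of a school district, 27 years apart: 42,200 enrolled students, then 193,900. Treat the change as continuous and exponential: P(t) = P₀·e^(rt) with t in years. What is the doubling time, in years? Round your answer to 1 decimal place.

doubling time ≈ 12.3 years

r = ln(193900/42200) / 27 = ln(4.59479) / 27 ≈ 0.056479 per year
doubling time = ln 2 / |r| = 0.69315 / 0.056479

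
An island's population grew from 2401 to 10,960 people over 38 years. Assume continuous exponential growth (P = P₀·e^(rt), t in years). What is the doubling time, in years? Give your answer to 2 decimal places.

r = ln(10960/2401) / 38 = ln(4.56476) / 38 ≈ 0.039957 per year
doubling time = ln 2 / |r| = 0.69315 / 0.039957

doubling time ≈ 17.35 years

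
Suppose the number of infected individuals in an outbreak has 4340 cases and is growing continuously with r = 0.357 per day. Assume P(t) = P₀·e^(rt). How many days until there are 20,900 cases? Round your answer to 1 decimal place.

20900 = 4340 · e^(0.357·t)
t = ln(20900/4340) / 0.357 = ln(4.81567) / 0.357 = 1.57187 / 0.357

t ≈ 4.4 days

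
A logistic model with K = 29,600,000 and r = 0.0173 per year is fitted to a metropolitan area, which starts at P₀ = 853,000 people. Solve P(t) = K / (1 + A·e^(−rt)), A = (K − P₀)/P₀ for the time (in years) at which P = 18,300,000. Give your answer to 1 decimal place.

t ≈ 231.2 years

A = (29600000 − 853000)/853000 = 33.70106
18300000 = 29600000/(1 + 33.70106·e^(−0.0173t)) → 1 + 33.70106·e^(−0.0173t) = 1.61749
e^(−0.0173t) = 0.018322 → t = ln(54.57781)/0.0173 = 3.99963/0.0173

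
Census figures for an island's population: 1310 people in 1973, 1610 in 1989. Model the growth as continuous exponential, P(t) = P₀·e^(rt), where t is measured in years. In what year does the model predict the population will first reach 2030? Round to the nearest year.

year 2007

r = ln(1610/1310) / 16 = 0.20621/16 ≈ 0.012888 per year
t = ln(2030/1310) / r = 0.43801/0.012888 ≈ 33.99 years after 1973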